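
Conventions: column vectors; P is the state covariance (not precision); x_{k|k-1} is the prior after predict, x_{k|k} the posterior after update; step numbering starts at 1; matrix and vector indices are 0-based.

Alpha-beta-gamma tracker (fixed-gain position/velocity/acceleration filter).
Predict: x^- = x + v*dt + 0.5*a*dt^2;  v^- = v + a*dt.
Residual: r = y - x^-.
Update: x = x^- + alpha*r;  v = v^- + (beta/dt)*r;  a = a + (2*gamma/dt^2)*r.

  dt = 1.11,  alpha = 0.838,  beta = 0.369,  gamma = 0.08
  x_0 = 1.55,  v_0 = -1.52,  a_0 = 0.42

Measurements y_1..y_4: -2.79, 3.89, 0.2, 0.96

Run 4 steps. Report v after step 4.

step 1: x_pred=0.1215  r=-2.9115  x^+=-2.3183  v^+=-2.0217  a^+=0.0419
step 2: x_pred=-4.5366  r=8.4266  x^+=2.5249  v^+=0.8261  a^+=1.1362
step 3: x_pred=4.1418  r=-3.9418  x^+=0.8386  v^+=0.7769  a^+=0.6243
step 4: x_pred=2.0855  r=-1.1255  x^+=1.1423  v^+=1.0957  a^+=0.4781

v_post = 1.0957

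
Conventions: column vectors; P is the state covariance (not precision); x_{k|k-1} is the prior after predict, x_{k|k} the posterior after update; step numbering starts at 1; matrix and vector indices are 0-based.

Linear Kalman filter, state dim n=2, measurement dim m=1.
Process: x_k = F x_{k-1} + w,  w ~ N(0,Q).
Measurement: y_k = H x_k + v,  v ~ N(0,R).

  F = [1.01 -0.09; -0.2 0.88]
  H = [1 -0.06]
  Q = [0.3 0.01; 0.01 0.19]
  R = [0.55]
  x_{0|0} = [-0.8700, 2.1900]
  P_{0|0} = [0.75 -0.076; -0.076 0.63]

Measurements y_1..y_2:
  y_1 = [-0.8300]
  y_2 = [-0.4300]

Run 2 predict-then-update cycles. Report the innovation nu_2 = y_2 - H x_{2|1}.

step 1: x^-=[-1.0758, 2.1012]  P^-=[1.0840 -0.2603; -0.2603 0.7346]  S=[1.6679]  K=[0.6593; -0.1825]  nu=[0.3719]  x^+=[-0.8306, 2.0333]  P^+=[0.3590 -0.0596; -0.0596 0.6791]
step 2: x^-=[-1.0219, 1.9555]  P^-=[0.6826 -0.1704; -0.1704 0.7512]  S=[1.2557]  K=[0.5517; -0.1716]  nu=[0.7093]  x^+=[-0.6306, 1.8338]  P^+=[0.3004 -0.0515; -0.0515 0.7143]

innov = [0.7093]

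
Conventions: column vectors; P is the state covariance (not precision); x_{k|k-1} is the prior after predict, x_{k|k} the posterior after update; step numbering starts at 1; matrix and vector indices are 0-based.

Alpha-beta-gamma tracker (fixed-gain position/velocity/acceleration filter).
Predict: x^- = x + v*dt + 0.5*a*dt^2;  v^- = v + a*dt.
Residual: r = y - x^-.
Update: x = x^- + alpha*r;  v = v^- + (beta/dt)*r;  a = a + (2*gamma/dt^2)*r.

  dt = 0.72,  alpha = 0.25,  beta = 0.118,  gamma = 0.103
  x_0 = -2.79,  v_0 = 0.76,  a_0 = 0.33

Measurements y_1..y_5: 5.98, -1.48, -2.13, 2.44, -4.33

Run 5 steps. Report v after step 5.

v_post = -0.3404

step 1: x_pred=-2.1573  r=8.1373  x^+=-0.1229  v^+=2.3312  a^+=3.5636
step 2: x_pred=2.4792  r=-3.9592  x^+=1.4894  v^+=4.2481  a^+=1.9903
step 3: x_pred=5.0639  r=-7.1939  x^+=3.2654  v^+=4.5021  a^+=-0.8684
step 4: x_pred=6.2818  r=-3.8418  x^+=5.3214  v^+=3.2472  a^+=-2.3951
step 5: x_pred=7.0386  r=-11.3686  x^+=4.1964  v^+=-0.3404  a^+=-6.9127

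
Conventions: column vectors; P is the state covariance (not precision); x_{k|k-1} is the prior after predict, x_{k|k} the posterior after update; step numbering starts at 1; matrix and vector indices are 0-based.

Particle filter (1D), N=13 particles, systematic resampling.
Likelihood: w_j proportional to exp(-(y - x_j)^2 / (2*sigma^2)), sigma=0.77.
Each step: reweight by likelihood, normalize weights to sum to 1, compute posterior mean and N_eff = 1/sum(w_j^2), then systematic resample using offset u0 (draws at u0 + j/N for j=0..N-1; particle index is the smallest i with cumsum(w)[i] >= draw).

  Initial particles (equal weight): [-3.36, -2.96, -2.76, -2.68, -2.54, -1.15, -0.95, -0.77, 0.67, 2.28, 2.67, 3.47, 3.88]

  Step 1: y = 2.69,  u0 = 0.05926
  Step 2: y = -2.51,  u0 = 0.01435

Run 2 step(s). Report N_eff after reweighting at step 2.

step 1: w=[0.0000, 0.0000, 0.0000, 0.0000, 0.0000, 0.0000, 0.0000, 0.0000, 0.0114, 0.3098, 0.3569, 0.2137, 0.1081]  mean=2.8281  Neff=3.5607  idx=[9, 9, 9, 9, 10, 10, 10, 10, 10, 11, 11, 12, 12]
step 2: w=[0.2388, 0.2388, 0.2388, 0.2388, 0.0090, 0.0090, 0.0090, 0.0090, 0.0090, 0.0000, 0.0000, 0.0000, 0.0000]  mean=2.2975  Neff=4.3778  idx=[0, 0, 0, 1, 1, 1, 1, 2, 2, 2, 3, 3, 3]

N_eff = 4.3778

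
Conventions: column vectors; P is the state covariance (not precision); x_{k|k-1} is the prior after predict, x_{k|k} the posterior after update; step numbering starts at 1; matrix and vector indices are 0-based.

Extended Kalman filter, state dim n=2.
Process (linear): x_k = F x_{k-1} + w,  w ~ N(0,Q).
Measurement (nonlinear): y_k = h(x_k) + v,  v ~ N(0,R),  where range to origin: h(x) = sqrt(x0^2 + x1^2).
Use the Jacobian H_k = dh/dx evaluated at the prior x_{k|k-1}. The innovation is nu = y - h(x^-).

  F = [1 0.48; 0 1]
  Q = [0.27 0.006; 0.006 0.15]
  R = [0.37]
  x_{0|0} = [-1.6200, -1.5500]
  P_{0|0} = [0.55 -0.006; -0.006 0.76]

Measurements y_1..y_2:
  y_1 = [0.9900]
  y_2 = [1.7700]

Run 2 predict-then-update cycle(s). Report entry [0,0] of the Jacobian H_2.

step 1: x^-=[-2.3640, -1.5500]  P^-=[0.9893 0.3648; 0.3648 0.9100]  H_jac=[-0.8363 -0.5483]  S=[1.6700]  K=[-0.6152; -0.4814]  nu=[-1.8368]  x^+=[-1.2340, -0.6657]  P^+=[0.3573 -0.1298; -0.1298 0.5229]
step 2: x^-=[-1.5535, -0.6657]  P^-=[0.6231 0.1272; 0.1272 0.6729]  H_jac=[-0.9192 -0.3939]  S=[1.0929]  K=[-0.5699; -0.3494]  nu=[0.0799]  x^+=[-1.5990, -0.6936]  P^+=[0.2682 -0.0905; -0.0905 0.5394]

H_jac[0,0] = -0.9192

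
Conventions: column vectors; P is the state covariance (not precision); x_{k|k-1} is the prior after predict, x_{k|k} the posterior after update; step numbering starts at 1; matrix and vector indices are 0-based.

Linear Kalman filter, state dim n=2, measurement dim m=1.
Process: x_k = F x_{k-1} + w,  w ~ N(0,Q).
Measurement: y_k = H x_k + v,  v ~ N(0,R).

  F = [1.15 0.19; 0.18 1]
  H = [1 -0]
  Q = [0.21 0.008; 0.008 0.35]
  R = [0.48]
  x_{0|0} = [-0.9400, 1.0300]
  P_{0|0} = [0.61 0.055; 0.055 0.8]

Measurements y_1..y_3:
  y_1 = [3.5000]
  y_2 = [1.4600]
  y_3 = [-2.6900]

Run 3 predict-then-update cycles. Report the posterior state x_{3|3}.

x_post = [-0.5530, -0.1908]

step 1: x^-=[-0.8853, 0.8608]  P^-=[1.0696 0.3514; 0.3514 1.1896]  S=[1.5496]  K=[0.6903; 0.2268]  nu=[4.3853]  x^+=[2.1417, 1.8552]  P^+=[0.3313 0.1088; 0.1088 1.1099]
step 2: x^-=[2.8154, 2.2407]  P^-=[0.7358 0.4164; 0.4164 1.5098]  S=[1.2158]  K=[0.6052; 0.3425]  nu=[-1.3554]  x^+=[1.9951, 1.7766]  P^+=[0.2905 0.1644; 0.1644 1.3672]
step 3: x^-=[2.6319, 2.1357]  P^-=[0.7154 0.5226; 0.5226 1.7858]  S=[1.1954]  K=[0.5985; 0.4372]  nu=[-5.3219]  x^+=[-0.5530, -0.1908]  P^+=[0.2873 0.2098; 0.2098 1.5574]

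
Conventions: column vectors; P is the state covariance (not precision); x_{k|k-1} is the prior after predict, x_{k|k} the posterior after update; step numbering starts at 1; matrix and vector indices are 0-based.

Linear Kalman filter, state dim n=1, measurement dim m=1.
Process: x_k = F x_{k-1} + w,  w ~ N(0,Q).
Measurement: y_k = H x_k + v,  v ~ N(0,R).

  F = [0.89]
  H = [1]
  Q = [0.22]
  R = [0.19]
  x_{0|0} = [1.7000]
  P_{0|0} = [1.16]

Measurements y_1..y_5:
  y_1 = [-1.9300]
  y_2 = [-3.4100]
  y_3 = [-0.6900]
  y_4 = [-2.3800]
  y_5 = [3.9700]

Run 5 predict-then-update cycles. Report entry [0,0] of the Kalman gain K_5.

K[0,0] = 0.6229

step 1: x^-=[1.5130]  P^-=[1.1388]  S=[1.3288]  K=[0.8570]  nu=[-3.4430]  x^+=[-1.4377]  P^+=[0.1628]
step 2: x^-=[-1.2796]  P^-=[0.3490]  S=[0.5390]  K=[0.6475]  nu=[-2.1304]  x^+=[-2.6590]  P^+=[0.1230]
step 3: x^-=[-2.3665]  P^-=[0.3174]  S=[0.5074]  K=[0.6256]  nu=[1.6765]  x^+=[-1.3177]  P^+=[0.1189]
step 4: x^-=[-1.1728]  P^-=[0.3141]  S=[0.5041]  K=[0.6231]  nu=[-1.2072]  x^+=[-1.9250]  P^+=[0.1184]
step 5: x^-=[-1.7133]  P^-=[0.3138]  S=[0.5038]  K=[0.6229]  nu=[5.6833]  x^+=[1.8266]  P^+=[0.1183]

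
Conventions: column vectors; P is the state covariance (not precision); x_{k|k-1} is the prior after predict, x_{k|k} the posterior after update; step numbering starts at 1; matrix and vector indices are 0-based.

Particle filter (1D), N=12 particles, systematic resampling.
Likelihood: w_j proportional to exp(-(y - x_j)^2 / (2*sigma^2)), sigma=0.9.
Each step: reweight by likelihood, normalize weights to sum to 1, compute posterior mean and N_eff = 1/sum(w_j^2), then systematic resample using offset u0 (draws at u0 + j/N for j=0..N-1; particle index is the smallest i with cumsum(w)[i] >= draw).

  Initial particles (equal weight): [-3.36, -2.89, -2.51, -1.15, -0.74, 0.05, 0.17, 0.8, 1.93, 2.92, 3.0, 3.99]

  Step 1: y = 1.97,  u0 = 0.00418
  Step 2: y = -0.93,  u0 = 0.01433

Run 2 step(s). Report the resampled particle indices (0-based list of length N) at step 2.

resampled_idx = [0, 0, 0, 0, 0, 0, 0, 1, 1, 1, 1, 2]

step 1: w=[0.0000, 0.0000, 0.0000, 0.0009, 0.0038, 0.0360, 0.0474, 0.1506, 0.3502, 0.2008, 0.1821, 0.0282]  mean=2.0478  Neff=4.4813  idx=[4, 6, 7, 8, 8, 8, 8, 8, 9, 9, 10, 10]
step 2: w=[0.5956, 0.2886, 0.0960, 0.0039, 0.0039, 0.0039, 0.0039, 0.0039, 0.0001, 0.0001, 0.0000, 0.0000]  mean=-0.2766  Neff=2.2353  idx=[0, 0, 0, 0, 0, 0, 0, 1, 1, 1, 1, 2]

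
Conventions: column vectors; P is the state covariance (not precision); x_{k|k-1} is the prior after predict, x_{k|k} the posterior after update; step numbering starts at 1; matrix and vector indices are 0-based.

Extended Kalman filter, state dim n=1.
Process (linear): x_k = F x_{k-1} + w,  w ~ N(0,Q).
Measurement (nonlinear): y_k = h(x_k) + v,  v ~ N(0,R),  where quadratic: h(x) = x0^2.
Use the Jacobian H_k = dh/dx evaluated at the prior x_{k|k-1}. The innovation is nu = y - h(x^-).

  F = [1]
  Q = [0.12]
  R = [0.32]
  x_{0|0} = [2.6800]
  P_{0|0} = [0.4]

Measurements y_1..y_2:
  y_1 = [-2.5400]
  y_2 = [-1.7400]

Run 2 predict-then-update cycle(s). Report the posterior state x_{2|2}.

step 1: x^-=[2.6800]  P^-=[0.5200]  H_jac=[5.3600]  S=[15.2594]  K=[0.1827]  nu=[-9.7224]  x^+=[0.9042]  P^+=[0.0109]
step 2: x^-=[0.9042]  P^-=[0.1309]  H_jac=[1.8083]  S=[0.7481]  K=[0.3164]  nu=[-2.5575]  x^+=[0.0949]  P^+=[0.0560]

x_post = [0.0949]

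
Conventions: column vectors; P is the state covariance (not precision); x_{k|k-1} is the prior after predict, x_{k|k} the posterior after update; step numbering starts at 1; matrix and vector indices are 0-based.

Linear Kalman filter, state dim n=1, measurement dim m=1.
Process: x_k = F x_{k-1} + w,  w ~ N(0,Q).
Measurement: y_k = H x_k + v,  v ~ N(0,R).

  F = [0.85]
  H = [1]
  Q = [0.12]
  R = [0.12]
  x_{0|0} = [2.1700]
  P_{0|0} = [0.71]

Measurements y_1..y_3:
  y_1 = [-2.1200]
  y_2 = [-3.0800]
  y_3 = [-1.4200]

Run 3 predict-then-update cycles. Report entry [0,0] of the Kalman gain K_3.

K[0,0] = 0.5911

step 1: x^-=[1.8445]  P^-=[0.6330]  S=[0.7530]  K=[0.8406]  nu=[-3.9645]  x^+=[-1.4882]  P^+=[0.1009]
step 2: x^-=[-1.2650]  P^-=[0.1929]  S=[0.3129]  K=[0.6165]  nu=[-1.8150]  x^+=[-2.3839]  P^+=[0.0740]
step 3: x^-=[-2.0263]  P^-=[0.1734]  S=[0.2934]  K=[0.5911]  nu=[0.6063]  x^+=[-1.6679]  P^+=[0.0709]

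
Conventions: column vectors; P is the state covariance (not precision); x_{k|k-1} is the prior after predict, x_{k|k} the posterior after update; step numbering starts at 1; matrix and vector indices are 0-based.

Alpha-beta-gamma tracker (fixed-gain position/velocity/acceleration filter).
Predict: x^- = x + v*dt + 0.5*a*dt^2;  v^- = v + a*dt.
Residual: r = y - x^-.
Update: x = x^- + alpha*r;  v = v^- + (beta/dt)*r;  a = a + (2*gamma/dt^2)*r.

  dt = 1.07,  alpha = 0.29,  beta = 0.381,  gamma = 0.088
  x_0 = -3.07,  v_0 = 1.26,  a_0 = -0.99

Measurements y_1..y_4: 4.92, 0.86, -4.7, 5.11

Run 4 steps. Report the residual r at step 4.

resid = 5.5649

step 1: x_pred=-2.2885  r=7.2085  x^+=-0.1981  v^+=2.7675  a^+=0.1181
step 2: x_pred=2.8308  r=-1.9708  x^+=2.2592  v^+=2.1921  a^+=-0.1848
step 3: x_pred=4.4990  r=-9.1990  x^+=1.8313  v^+=-1.2812  a^+=-1.5989
step 4: x_pred=-0.4549  r=5.5649  x^+=1.1589  v^+=-1.0105  a^+=-0.7435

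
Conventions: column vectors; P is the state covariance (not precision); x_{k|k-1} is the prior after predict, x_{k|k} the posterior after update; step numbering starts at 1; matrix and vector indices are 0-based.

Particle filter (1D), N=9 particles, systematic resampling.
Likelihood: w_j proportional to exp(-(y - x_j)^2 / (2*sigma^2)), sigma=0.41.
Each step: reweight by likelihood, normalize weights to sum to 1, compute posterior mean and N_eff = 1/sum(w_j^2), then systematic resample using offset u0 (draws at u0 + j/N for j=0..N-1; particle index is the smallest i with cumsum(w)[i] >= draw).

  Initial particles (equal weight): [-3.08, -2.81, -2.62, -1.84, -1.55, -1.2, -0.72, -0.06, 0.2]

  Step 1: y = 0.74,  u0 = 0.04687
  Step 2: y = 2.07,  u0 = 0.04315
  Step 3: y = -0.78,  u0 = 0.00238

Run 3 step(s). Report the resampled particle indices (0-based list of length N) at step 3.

step 1: w=[0.0000, 0.0000, 0.0000, 0.0000, 0.0000, 0.0000, 0.0031, 0.2611, 0.7358]  mean=0.1292  Neff=1.6404  idx=[7, 7, 8, 8, 8, 8, 8, 8, 8]
step 2: w=[0.0064, 0.0064, 0.1410, 0.1410, 0.1410, 0.1410, 0.1410, 0.1410, 0.1410]  mean=0.1967  Neff=7.1783  idx=[2, 3, 3, 4, 5, 6, 6, 7, 8]
step 3: w=[0.1111, 0.1111, 0.1111, 0.1111, 0.1111, 0.1111, 0.1111, 0.1111, 0.1111]  mean=0.2000  Neff=9.0000  idx=[0, 1, 2, 3, 4, 5, 6, 7, 8]

resampled_idx = [0, 1, 2, 3, 4, 5, 6, 7, 8]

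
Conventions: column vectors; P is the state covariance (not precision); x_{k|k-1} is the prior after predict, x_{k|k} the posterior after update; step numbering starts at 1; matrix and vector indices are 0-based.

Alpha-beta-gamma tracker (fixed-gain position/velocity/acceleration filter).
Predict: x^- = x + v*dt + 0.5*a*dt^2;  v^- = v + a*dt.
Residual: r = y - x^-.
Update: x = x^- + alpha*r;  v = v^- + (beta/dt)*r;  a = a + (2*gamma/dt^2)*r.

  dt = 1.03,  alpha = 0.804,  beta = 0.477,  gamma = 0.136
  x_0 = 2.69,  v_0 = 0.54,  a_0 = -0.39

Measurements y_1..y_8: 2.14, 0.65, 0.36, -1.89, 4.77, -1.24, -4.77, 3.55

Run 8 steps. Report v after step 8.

v_post = 1.3621

step 1: x_pred=3.0393  r=-0.8993  x^+=2.3163  v^+=-0.2782  a^+=-0.6206
step 2: x_pred=1.7006  r=-1.0506  x^+=0.8559  v^+=-1.4039  a^+=-0.8899
step 3: x_pred=-1.0622  r=1.4222  x^+=0.0813  v^+=-1.6619  a^+=-0.5253
step 4: x_pred=-1.9091  r=0.0191  x^+=-1.8938  v^+=-2.1941  a^+=-0.5204
step 5: x_pred=-4.4297  r=9.1997  x^+=2.9669  v^+=1.5304  a^+=1.8383
step 6: x_pred=5.5182  r=-6.7582  x^+=0.0846  v^+=0.2940  a^+=0.1056
step 7: x_pred=0.4434  r=-5.2134  x^+=-3.7482  v^+=-2.0116  a^+=-1.2311
step 8: x_pred=-6.4732  r=10.0232  x^+=1.5855  v^+=1.3621  a^+=1.3387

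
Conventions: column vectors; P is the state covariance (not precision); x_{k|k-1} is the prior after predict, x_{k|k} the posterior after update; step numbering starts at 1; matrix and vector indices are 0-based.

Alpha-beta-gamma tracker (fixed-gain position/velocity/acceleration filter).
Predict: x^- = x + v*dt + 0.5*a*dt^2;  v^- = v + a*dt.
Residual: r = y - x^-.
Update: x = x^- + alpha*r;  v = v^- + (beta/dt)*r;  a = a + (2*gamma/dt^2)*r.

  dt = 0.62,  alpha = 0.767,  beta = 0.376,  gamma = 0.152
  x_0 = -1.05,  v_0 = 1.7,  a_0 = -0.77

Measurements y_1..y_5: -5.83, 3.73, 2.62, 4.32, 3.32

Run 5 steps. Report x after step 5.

step 1: x_pred=-0.1440  r=-5.6860  x^+=-4.5052  v^+=-2.2257  a^+=-5.2667
step 2: x_pred=-6.8974  r=10.6274  x^+=1.2538  v^+=0.9539  a^+=3.1378
step 3: x_pred=2.4483  r=0.1717  x^+=2.5800  v^+=3.0035  a^+=3.2736
step 4: x_pred=5.0713  r=-0.7513  x^+=4.4951  v^+=4.5774  a^+=2.6794
step 5: x_pred=7.8481  r=-4.5281  x^+=4.3750  v^+=3.4926  a^+=-0.9016

x_post = 4.3750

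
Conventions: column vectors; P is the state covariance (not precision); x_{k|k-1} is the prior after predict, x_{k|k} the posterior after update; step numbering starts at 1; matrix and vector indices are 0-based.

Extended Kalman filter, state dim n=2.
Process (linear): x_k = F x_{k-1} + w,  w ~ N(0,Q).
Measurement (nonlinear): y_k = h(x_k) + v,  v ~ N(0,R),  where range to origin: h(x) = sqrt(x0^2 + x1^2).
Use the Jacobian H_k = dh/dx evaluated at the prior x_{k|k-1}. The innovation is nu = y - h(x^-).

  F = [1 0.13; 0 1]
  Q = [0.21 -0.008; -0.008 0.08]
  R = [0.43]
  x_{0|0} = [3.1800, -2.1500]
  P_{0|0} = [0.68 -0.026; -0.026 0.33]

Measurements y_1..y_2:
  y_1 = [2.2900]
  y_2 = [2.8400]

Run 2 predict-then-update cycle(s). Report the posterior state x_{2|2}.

step 1: x^-=[2.9005, -2.1500]  P^-=[0.8888 0.0089; 0.0089 0.4100]  H_jac=[0.8034 -0.5955]  S=[1.1405]  K=[0.6214; -0.2078]  nu=[-1.3205]  x^+=[2.0799, -1.8756]  P^+=[0.4484 0.1562; 0.1562 0.3608]
step 2: x^-=[1.8361, -1.8756]  P^-=[0.7051 0.1951; 0.1951 0.4408]  H_jac=[0.6995 -0.7146]  S=[0.8051]  K=[0.4395; -0.2217]  nu=[0.2153]  x^+=[1.9307, -1.9233]  P^+=[0.5496 0.2735; 0.2735 0.4012]

x_post = [1.9307, -1.9233]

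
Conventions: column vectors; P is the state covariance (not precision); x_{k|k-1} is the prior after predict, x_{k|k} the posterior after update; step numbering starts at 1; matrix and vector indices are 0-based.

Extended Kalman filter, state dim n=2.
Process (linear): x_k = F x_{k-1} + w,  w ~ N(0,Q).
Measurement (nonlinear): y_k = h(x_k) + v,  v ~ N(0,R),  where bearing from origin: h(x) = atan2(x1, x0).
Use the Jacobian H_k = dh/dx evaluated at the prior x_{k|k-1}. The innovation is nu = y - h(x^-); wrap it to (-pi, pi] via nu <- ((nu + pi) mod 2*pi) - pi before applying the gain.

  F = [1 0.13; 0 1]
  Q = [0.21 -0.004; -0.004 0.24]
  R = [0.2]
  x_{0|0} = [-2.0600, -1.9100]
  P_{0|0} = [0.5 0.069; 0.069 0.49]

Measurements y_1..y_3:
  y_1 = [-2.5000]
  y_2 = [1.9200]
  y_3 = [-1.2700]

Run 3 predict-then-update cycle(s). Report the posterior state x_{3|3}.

x_post = [-3.7526, -2.2869]

step 1: x^-=[-2.3083, -1.9100]  P^-=[0.7362 0.1287; 0.1287 0.7300]  H_jac=[0.2128 -0.2572]  S=[0.2675]  K=[0.4619; -0.5993]  nu=[-0.0497]  x^+=[-2.3312, -1.8802]  P^+=[0.6792 0.2028; 0.2028 0.6339]
step 2: x^-=[-2.5757, -1.8802]  P^-=[0.9526 0.2812; 0.2812 0.8739]  H_jac=[0.1849 -0.2533]  S=[0.2623]  K=[0.4000; -0.6457]  nu=[-1.8522]  x^+=[-3.3165, -0.6843]  P^+=[0.9106 0.3489; 0.3489 0.7646]
step 3: x^-=[-3.4055, -0.6843]  P^-=[1.2243 0.4443; 0.4443 1.0046]  H_jac=[0.0567 -0.2822]  S=[0.2697]  K=[-0.2075; -0.9577]  nu=[1.6733]  x^+=[-3.7526, -2.2869]  P^+=[1.2126 0.3907; 0.3907 0.7571]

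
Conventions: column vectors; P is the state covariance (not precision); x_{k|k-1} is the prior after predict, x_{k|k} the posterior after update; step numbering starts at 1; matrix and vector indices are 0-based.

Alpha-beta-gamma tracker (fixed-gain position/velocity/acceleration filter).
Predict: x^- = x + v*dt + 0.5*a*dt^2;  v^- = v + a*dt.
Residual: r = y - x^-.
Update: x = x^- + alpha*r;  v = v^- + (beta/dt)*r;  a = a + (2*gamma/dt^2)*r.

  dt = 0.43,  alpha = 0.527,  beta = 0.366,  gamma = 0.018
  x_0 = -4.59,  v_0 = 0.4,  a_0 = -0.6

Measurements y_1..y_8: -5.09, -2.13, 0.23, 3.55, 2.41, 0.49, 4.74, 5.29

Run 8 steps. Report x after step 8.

x_post = 4.9799

step 1: x_pred=-4.4735  r=-0.6165  x^+=-4.7984  v^+=-0.3828  a^+=-0.7200
step 2: x_pred=-5.0295  r=2.8995  x^+=-3.5015  v^+=1.7756  a^+=-0.1555
step 3: x_pred=-2.7524  r=2.9824  x^+=-1.1807  v^+=4.2472  a^+=0.4252
step 4: x_pred=0.6849  r=2.8651  x^+=2.1948  v^+=6.8686  a^+=0.9830
step 5: x_pred=5.2392  r=-2.8292  x^+=3.7482  v^+=4.8832  a^+=0.4321
step 6: x_pred=5.8879  r=-5.3979  x^+=3.0432  v^+=0.4745  a^+=-0.6188
step 7: x_pred=3.1900  r=1.5500  x^+=4.0069  v^+=1.5276  a^+=-0.3171
step 8: x_pred=4.6344  r=0.6556  x^+=4.9799  v^+=1.9493  a^+=-0.1894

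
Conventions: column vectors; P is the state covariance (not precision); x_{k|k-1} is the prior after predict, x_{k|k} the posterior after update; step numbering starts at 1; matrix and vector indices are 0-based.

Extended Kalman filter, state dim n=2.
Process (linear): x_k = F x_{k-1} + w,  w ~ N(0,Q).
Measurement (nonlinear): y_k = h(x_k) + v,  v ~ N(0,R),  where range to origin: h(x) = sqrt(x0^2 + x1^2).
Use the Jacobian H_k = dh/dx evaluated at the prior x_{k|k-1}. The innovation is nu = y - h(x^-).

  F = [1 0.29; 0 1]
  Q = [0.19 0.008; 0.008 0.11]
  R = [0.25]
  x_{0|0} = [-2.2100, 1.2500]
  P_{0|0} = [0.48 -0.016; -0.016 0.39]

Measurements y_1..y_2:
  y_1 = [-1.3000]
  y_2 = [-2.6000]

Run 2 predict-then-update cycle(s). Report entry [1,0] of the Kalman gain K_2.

step 1: x^-=[-1.8475, 1.2500]  P^-=[0.6935 0.1051; 0.1051 0.5000]  H_jac=[-0.8282 0.5604]  S=[0.7852]  K=[-0.6565; 0.2460]  nu=[-3.5306]  x^+=[0.4705, 0.3815]  P^+=[0.3551 0.2319; 0.2319 0.4525]
step 2: x^-=[0.5811, 0.3815]  P^-=[0.7176 0.3711; 0.3711 0.5625]  H_jac=[0.8359 0.5488]  S=[1.2614]  K=[0.6370; 0.4907]  nu=[-3.2952]  x^+=[-1.5180, -1.2353]  P^+=[0.2057 -0.0232; -0.0232 0.2588]

K[1,0] = 0.4907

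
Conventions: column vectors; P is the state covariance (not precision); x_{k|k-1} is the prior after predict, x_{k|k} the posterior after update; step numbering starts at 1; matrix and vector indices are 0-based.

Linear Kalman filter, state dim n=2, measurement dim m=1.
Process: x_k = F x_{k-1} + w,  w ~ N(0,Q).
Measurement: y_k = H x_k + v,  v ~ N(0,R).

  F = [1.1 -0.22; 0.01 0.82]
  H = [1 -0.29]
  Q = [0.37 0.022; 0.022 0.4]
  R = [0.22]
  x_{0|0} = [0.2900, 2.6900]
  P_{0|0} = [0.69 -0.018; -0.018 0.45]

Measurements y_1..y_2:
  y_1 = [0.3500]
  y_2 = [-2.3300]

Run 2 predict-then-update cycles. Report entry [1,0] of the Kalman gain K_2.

K[1,0] = -0.2339

step 1: x^-=[-0.2728, 2.2087]  P^-=[1.2354 -0.0678; -0.0678 0.7024]  S=[1.5538]  K=[0.8077; -0.1747]  nu=[1.2633]  x^+=[0.7476, 1.9880]  P^+=[0.2216 0.1515; 0.1515 0.6549]
step 2: x^-=[0.3850, 1.6376]  P^-=[0.5966 0.0426; 0.0426 0.8429]  S=[0.8627]  K=[0.6772; -0.2339]  nu=[-2.2401]  x^+=[-1.1319, 2.1617]  P^+=[0.2010 0.1793; 0.1793 0.7957]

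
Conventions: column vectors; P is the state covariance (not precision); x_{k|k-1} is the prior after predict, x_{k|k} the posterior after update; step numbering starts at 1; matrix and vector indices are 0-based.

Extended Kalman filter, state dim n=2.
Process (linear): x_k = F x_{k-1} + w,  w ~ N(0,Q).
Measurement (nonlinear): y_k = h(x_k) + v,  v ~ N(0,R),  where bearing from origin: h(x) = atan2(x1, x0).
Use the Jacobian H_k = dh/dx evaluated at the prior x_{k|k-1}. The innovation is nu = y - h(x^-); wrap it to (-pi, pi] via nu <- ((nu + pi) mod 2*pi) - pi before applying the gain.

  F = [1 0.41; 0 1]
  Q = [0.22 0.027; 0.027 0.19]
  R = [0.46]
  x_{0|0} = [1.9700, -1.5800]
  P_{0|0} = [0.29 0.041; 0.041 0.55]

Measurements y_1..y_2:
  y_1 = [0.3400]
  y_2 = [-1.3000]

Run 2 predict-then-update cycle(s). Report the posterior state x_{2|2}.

x_post = [1.0967, -1.3976]

step 1: x^-=[1.3222, -1.5800]  P^-=[0.6361 0.2935; 0.2935 0.7400]  H_jac=[0.3722 0.3115]  S=[0.6880]  K=[0.4770; 0.4938]  nu=[1.2140]  x^+=[1.9013, -0.9805]  P^+=[0.4795 0.1314; 0.1314 0.5722]
step 2: x^-=[1.4993, -0.9805]  P^-=[0.9035 0.3930; 0.3930 0.7622]  H_jac=[0.3055 0.4672]  S=[0.8229]  K=[0.5586; 0.5787]  nu=[-0.7208]  x^+=[1.0967, -1.3976]  P^+=[0.6467 0.1271; 0.1271 0.4867]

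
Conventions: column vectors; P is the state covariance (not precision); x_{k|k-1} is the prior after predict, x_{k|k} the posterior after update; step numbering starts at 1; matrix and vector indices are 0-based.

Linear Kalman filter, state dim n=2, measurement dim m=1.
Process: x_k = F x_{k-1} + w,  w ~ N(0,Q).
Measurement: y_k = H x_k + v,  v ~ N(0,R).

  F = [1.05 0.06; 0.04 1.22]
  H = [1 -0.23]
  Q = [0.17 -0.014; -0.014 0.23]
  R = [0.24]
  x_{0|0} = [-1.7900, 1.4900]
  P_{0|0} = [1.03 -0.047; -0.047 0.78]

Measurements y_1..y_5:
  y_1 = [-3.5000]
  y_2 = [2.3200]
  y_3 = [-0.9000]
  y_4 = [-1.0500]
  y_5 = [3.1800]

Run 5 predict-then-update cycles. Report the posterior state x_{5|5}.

step 1: x^-=[-1.7901, 1.7462]  P^-=[1.3025 0.0260; 0.0260 1.3880]  S=[1.6039]  K=[0.8083; -0.1828]  nu=[-1.3083]  x^+=[-2.8476, 1.9854]  P^+=[0.2545 0.2630; 0.2630 1.3344]
step 2: x^-=[-2.8709, 2.3082]  P^-=[0.4885 0.4320; 0.4320 2.2422]  S=[0.6484]  K=[0.6002; -0.1292]  nu=[5.7218]  x^+=[0.5632, 1.5692]  P^+=[0.2550 0.4822; 0.4822 2.2314]
step 3: x^-=[0.6855, 1.9369]  P^-=[0.5199 0.7789; 0.7789 3.5987]  S=[0.5919]  K=[0.5756; -0.0824]  nu=[-1.1400]  x^+=[0.0293, 2.0309]  P^+=[0.3238 0.8070; 0.8070 3.5947]
step 4: x^-=[0.1526, 2.4788]  P^-=[0.6416 1.2984; 1.2984 5.6596]  S=[0.5837]  K=[0.5875; -0.0056]  nu=[-0.6325]  x^+=[-0.2190, 2.4824]  P^+=[0.4401 1.3004; 1.3004 5.6596]
step 5: x^-=[-0.0810, 3.0197]  P^-=[0.8394 2.0876; 2.0876 8.7813]  S=[0.5836]  K=[0.6156; 0.1164]  nu=[3.9555]  x^+=[2.3539, 3.4802]  P^+=[0.6183 2.0458; 2.0458 8.7734]

x_post = [2.3539, 3.4802]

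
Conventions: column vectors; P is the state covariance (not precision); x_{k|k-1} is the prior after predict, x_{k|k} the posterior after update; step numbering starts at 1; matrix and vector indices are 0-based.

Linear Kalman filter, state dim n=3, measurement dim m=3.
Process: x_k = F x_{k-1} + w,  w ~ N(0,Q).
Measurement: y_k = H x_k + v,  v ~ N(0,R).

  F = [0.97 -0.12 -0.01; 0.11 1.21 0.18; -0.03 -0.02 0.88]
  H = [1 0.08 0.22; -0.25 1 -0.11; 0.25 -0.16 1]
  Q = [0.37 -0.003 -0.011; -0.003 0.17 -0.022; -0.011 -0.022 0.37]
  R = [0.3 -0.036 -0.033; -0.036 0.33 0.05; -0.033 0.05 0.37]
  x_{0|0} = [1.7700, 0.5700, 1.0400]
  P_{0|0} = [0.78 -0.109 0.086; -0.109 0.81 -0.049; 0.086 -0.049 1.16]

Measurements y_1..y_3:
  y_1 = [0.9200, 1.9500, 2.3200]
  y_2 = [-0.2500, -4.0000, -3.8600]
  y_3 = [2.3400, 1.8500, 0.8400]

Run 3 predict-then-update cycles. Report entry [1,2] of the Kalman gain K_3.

step 1: x^-=[1.6381, 1.0716, 0.8507]  P^-=[1.1393 -0.1494 0.0384; -0.1494 1.3560 0.0996; 0.0384 0.0996 1.2664]  S=[1.5057 -0.3747 0.5789; -0.3747 1.8274 -0.3301; 0.5789 -0.3301 1.7416]  K=[0.7573 -0.0975 -0.0709; 0.1850 0.7944 0.0003; -0.0514 0.0997 0.7595]  nu=[-0.9910, 1.3815, 1.2312]  x^+=[0.6657, 1.9861, 1.9744]  P^+=[0.2610 -0.0113 -0.1232; -0.0113 0.2613 0.0783; -0.1232 0.0783 0.3310]
step 2: x^-=[0.3876, 2.8318, 1.6778]  P^-=[0.6246 -0.0508 -0.1341; -0.0508 0.5927 0.0956; -0.1341 0.0956 0.6304]  S=[0.8951 -0.1674 0.1241; -0.1674 0.9664 -0.0335; 0.1241 -0.0335 0.9610]  K=[0.6516 -0.0879 -0.0559; 0.1405 0.6397 -0.0083; -0.0580 0.0731 0.6152]  nu=[-1.2333, -6.5504, -5.1816]  x^+=[0.4492, -1.4884, -1.9172]  P^+=[0.2243 -0.0107 -0.1043; -0.0107 0.2096 0.0605; -0.1043 0.0605 0.2690]
step 3: x^-=[0.6335, -2.0967, -1.6708]  P^-=[0.5887 -0.0425 -0.1147; -0.0425 0.5077 0.0698; -0.1147 0.0698 0.5819]  S=[0.8653 -0.1646 0.1238; -0.1646 0.8811 -0.0415; 0.1238 -0.0415 0.9254]  K=[0.6380 -0.0840 -0.0466; 0.1325 0.6036 -0.0145; -0.0524 0.0574 0.5953]  nu=[2.2418, 3.9213, 2.0169]  x^+=[1.6404, 0.5380, -0.3624]  P^+=[0.2184 -0.0093 -0.0986; -0.0093 0.1974 0.0543; -0.0986 0.0543 0.2582]

K[1,2] = -0.0145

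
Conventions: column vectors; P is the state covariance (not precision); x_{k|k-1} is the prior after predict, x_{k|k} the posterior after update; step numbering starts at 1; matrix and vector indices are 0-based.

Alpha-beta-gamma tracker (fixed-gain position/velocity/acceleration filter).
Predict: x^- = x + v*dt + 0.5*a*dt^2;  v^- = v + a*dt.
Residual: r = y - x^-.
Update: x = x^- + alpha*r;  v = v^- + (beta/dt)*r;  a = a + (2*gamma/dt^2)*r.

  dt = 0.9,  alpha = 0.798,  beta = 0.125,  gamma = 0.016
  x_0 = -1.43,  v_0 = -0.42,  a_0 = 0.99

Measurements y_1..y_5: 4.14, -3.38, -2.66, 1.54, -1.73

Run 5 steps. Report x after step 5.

x_post = -0.5883

step 1: x_pred=-1.4070  r=5.5470  x^+=3.0195  v^+=1.2414  a^+=1.2091
step 2: x_pred=4.6265  r=-8.0065  x^+=-1.7627  v^+=1.2176  a^+=0.8928
step 3: x_pred=-0.3052  r=-2.3548  x^+=-2.1843  v^+=1.6941  a^+=0.7998
step 4: x_pred=-0.3357  r=1.8757  x^+=1.1611  v^+=2.6745  a^+=0.8739
step 5: x_pred=3.9221  r=-5.6521  x^+=-0.5883  v^+=2.6760  a^+=0.6506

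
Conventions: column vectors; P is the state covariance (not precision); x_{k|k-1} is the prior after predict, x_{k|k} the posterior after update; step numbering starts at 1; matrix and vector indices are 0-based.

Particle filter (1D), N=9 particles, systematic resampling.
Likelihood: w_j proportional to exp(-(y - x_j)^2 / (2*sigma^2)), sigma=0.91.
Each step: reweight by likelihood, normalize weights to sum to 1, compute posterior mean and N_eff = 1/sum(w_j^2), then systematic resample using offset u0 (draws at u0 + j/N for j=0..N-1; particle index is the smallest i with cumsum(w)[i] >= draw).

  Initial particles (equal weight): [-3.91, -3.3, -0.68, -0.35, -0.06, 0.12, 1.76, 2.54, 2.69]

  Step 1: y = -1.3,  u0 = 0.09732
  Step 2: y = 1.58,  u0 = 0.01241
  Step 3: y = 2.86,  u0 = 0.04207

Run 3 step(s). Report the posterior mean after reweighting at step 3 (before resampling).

step 1: w=[0.0075, 0.0411, 0.3648, 0.2668, 0.1818, 0.1362, 0.0016, 0.0001, 0.0000]  mean=-0.4981  Neff=3.8813  idx=[2, 2, 2, 3, 3, 3, 4, 5, 5]
step 2: w=[0.0381, 0.0381, 0.0381, 0.0877, 0.0877, 0.0877, 0.1638, 0.2295, 0.2295]  mean=-0.1245  Neff=6.2668  idx=[0, 3, 4, 5, 6, 7, 7, 8, 8]
step 3: w=[0.0094, 0.0359, 0.0359, 0.0359, 0.1051, 0.1944, 0.1944, 0.1944, 0.1944]  mean=0.0429  Neff=6.0158  idx=[1, 4, 5, 5, 6, 6, 7, 8, 8]

post_mean = 0.0429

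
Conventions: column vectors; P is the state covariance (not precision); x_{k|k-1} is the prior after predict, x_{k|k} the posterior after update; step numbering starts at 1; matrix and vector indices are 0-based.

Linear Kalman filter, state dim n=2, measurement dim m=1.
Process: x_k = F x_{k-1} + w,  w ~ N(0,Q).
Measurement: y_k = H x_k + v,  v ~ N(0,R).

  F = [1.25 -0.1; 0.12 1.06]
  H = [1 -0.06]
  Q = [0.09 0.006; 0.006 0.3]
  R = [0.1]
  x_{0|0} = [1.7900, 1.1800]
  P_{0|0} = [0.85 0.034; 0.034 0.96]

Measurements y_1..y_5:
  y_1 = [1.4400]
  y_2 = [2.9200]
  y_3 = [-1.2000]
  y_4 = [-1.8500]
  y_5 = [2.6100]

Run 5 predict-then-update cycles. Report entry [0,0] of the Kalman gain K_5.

step 1: x^-=[2.1195, 1.4656]  P^-=[1.4192 0.0764; 0.0764 1.3995]  S=[1.5151]  K=[0.9337; -0.0050]  nu=[-0.5916]  x^+=[1.5672, 1.4686]  P^+=[0.0984 0.0835; 0.0835 1.3995]
step 2: x^-=[1.8121, 1.7447]  P^-=[0.2368 -0.0180; -0.0180 1.8951]  S=[0.3458]  K=[0.6880; -0.3808]  nu=[1.2126]  x^+=[2.6463, 1.2829]  P^+=[0.0732 0.0726; 0.0726 1.8450]
step 3: x^-=[3.1796, 1.6775]  P^-=[0.2046 -0.0833; -0.0833 2.3925]  S=[0.3232]  K=[0.6485; -0.7017]  nu=[-4.2790]  x^+=[0.4047, 4.6802]  P^+=[0.0687 0.0638; 0.0638 2.2334]
step 4: x^-=[0.0379, 5.0096]  P^-=[0.2037 -0.1366; -0.1366 2.8267]  S=[0.3303]  K=[0.6416; -0.9272]  nu=[-1.5873]  x^+=[-0.9805, 6.4814]  P^+=[0.0677 0.0598; 0.0598 2.5427]
step 5: x^-=[-1.8737, 6.7526]  P^-=[0.2063 -0.1748; -0.1748 3.1732]  S=[0.3387]  K=[0.6401; -1.0781]  nu=[4.8889]  x^+=[1.2556, 1.4817]  P^+=[0.0675 0.0590; 0.0590 2.7795]

K[0,0] = 0.6401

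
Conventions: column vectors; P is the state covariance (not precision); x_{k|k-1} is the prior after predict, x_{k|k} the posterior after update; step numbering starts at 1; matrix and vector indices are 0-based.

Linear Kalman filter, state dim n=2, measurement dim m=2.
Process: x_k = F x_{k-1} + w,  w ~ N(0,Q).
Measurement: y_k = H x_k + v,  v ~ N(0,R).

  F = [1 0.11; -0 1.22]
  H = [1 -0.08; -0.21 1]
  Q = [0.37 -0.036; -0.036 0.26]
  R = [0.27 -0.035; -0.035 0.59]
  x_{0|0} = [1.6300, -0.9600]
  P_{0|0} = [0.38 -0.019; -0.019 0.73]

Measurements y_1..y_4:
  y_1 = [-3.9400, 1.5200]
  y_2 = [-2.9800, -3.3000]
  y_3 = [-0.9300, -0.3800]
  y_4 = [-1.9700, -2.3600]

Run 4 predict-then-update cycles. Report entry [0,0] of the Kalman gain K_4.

step 1: x^-=[1.5244, -1.1712]  P^-=[0.7547 0.0388; 0.0388 1.3465]  S=[1.0271 -0.2618; -0.2618 1.9535]  K=[0.7415 0.0381; 0.1113 0.7000]  nu=[-5.5581, 3.0113]  x^+=[-2.4820, 0.3182]  P^+=[0.2020 0.0389; 0.0389 0.4173]
step 2: x^-=[-2.4470, 0.3883]  P^-=[0.5856 0.0675; 0.0675 0.8811]  S=[0.8504 -0.1598; -0.1598 1.4686]  K=[0.6892 0.0372; 0.1097 0.6023]  nu=[-0.5020, -4.2021]  x^+=[-2.9494, -2.1975]  P^+=[0.1878 0.0373; 0.0373 0.3593]
step 3: x^-=[-3.1911, -2.6810]  P^-=[0.5703 0.0577; 0.0577 0.7948]  S=[0.8362 -0.1597; -0.1597 1.3857]  K=[0.6830 0.0339; 0.1031 0.5767]  nu=[2.0467, 1.6309]  x^+=[-1.7379, -1.5295]  P^+=[0.1860 0.0352; 0.0352 0.3440]
step 4: x^-=[-1.9062, -1.8660]  P^-=[0.5679 0.0531; 0.0531 0.7721]  S=[0.8344 -0.1621; -0.1621 1.3648]  K=[0.6819 0.0325; 0.1002 0.5694]  nu=[-0.2131, -0.8943]  x^+=[-2.0805, -2.3966]  P^+=[0.1857 0.0343; 0.0343 0.3397]

K[0,0] = 0.6819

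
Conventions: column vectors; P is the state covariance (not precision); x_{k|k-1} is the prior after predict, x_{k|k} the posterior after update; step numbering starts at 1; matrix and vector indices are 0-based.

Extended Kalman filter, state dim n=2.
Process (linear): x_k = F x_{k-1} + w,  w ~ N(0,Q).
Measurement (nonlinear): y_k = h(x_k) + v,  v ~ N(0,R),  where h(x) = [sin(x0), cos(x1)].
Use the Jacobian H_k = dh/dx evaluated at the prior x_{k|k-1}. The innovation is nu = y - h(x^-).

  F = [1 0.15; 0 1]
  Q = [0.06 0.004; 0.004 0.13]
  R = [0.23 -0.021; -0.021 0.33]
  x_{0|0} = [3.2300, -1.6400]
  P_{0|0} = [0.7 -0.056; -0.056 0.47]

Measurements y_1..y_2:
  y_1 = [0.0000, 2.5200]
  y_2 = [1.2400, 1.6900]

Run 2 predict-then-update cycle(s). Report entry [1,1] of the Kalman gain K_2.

K[1,1] = -0.0385

step 1: x^-=[2.9840, -1.6400]  P^-=[0.7538 0.0185; 0.0185 0.6000]  H_jac=[-0.9876 0.0000; 0.0000 0.9976]  S=[0.9652 -0.0392; -0.0392 0.9271]  K=[-0.7718 -0.0127; 0.0073 0.6459]  nu=[-0.1569, 2.5891]  x^+=[3.0721, 0.0312]  P^+=[0.1795 0.0120; 0.0120 0.2135]
step 2: x^-=[3.0768, 0.0312]  P^-=[0.2479 0.0481; 0.0481 0.3435]  H_jac=[-0.9979 0.0000; 0.0000 -0.0312]  S=[0.4768 -0.0195; -0.0195 0.3303]  K=[-0.5202 -0.0353; -0.1021 -0.0385]  nu=[1.1753, 0.6905]  x^+=[2.4411, -0.1154]  P^+=[0.1192 0.0227; 0.0227 0.3382]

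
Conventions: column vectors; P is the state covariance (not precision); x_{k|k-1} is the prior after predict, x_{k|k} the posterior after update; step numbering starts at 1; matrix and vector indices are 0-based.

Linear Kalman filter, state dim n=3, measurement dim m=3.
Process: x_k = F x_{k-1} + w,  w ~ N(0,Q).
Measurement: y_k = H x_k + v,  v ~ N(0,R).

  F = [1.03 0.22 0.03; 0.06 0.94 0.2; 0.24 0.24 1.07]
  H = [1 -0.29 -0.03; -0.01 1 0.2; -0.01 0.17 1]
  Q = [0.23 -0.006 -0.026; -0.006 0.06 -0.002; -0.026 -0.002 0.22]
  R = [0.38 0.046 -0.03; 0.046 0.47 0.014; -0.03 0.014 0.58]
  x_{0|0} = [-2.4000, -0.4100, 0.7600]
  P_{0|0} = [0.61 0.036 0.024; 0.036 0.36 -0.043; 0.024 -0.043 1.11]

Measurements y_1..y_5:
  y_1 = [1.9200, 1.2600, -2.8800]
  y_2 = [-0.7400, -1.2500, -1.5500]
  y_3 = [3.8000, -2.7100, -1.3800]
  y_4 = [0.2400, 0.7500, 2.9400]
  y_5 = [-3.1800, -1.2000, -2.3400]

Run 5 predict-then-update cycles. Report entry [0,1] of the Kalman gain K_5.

K[0,1] = 0.0589

step 1: x^-=[-2.5394, -0.3774, 0.1388]  P^-=[0.9128 0.1500 0.2064; 0.1500 0.4132 0.2916; 0.2064 0.2916 1.5411]  S=[1.2346 0.0740 0.0407; 0.0740 1.0577 0.6898; 0.0407 0.6898 2.2276]  K=[0.6920 0.0838 0.0614; -0.0091 0.4253 0.0302; 0.0317 0.1230 0.6745]  nu=[4.3541, 1.5842, -2.9800]  x^+=[0.4235, 0.1667, -1.5382]  P^+=[0.2865 0.0737 0.0064; 0.0737 0.2026 -0.0100; 0.0064 -0.0100 0.3937]
step 2: x^-=[0.4267, -0.1256, -1.5043]  P^-=[0.5778 0.1289 0.0949; 0.1289 0.2605 0.1400; 0.0949 0.1400 0.7056]  S=[0.9023 0.0964 0.0061; 0.0964 0.8118 0.3416; 0.0061 0.3416 1.3384]  K=[0.5868 0.0802 0.0598; 0.0189 0.3294 0.0526; 0.0197 0.1275 0.5116]  nu=[-1.2482, -0.8193, -0.0201]  x^+=[-0.3726, -0.4201, -1.6436]  P^+=[0.2443 0.0661 0.0094; 0.0661 0.1553 0.0088; 0.0094 0.0088 0.2965]
step 3: x^-=[-0.5256, -0.7460, -1.9489]  P^-=[0.5276 0.1104 0.0845; 0.1104 0.2210 0.1262; 0.0845 0.1262 0.5995]  S=[0.8598 0.0896 0.0023; 0.0896 0.7630 0.2997; 0.0023 0.2997 1.2268]  K=[0.5661 0.0692 0.0620; 0.0186 0.2954 0.0604; 0.0197 0.1334 0.4728]  nu=[4.0508, -1.5795, 0.6904]  x^+=[1.7010, -1.0957, -1.7533]  P^+=[0.2340 0.0593 0.0122; 0.0593 0.1380 0.0157; 0.0122 0.0157 0.2730]
step 4: x^-=[1.4584, -1.2785, -1.7308]  P^-=[0.5130 0.1005 0.0830; 0.1005 0.2066 0.1231; 0.0830 0.1231 0.5751]  S=[0.8498 0.0841 0.0015; 0.0841 0.7465 0.2893; 0.0015 0.2893 1.2010]  K=[0.5602 0.0623 0.0634; 0.0154 0.2822 0.0629; 0.0211 0.1361 0.4628]  nu=[-1.6411, 2.3893, 4.9027]  x^+=[0.9986, -0.3211, 0.8288]  P^+=[0.2304 0.0555 0.0137; 0.0555 0.1311 0.0182; 0.0137 0.0182 0.2667]
step 5: x^-=[0.9828, -0.0761, 1.0495]  P^-=[0.5072 0.0956 0.0827; 0.0956 0.2008 0.1221; 0.0827 0.1221 0.5690]  S=[0.8463 0.0810 0.0012; 0.0810 0.7402 0.2861; 0.0012 0.2861 1.1944]  K=[0.5579 0.0589 0.0639; 0.0132 0.2770 0.0636; 0.0219 0.1373 0.4602]  nu=[-4.1534, -1.3240, -3.3667]  x^+=[-1.6276, -0.7120, -0.7726]  P^+=[0.2288 0.0537 0.0143; 0.0537 0.1284 0.0191; 0.0143 0.0191 0.2651]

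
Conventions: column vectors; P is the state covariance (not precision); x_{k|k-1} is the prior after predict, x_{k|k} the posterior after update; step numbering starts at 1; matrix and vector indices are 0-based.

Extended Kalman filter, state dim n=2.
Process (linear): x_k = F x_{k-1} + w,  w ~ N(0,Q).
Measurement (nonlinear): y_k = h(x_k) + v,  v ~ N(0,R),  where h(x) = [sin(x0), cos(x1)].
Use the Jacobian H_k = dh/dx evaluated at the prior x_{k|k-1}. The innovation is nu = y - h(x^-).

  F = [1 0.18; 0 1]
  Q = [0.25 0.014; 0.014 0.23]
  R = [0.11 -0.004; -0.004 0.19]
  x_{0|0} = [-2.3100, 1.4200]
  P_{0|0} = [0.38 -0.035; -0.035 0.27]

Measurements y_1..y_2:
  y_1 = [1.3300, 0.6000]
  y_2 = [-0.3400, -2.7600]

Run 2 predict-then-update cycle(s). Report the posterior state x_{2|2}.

step 1: x^-=[-2.0544, 1.4200]  P^-=[0.6261 0.0276; 0.0276 0.5000]  H_jac=[-0.4650 0.0000; 0.0000 -0.9887]  S=[0.2454 0.0087; 0.0087 0.6787]  K=[-1.1856 -0.0250; -0.0265 -0.7280]  nu=[2.2153, 0.4498]  x^+=[-4.6922, 1.0338]  P^+=[0.2803 0.0000; 0.0000 0.1398]
step 2: x^-=[-4.5062, 1.0338]  P^-=[0.5348 0.0392; 0.0392 0.3698]  H_jac=[-0.2048 0.0000; 0.0000 -0.8593]  S=[0.1324 0.0029; 0.0029 0.4630]  K=[-0.8255 -0.0675; -0.0456 -0.6860]  nu=[-1.3188, -3.2716]  x^+=[-3.1965, 3.3381]  P^+=[0.4421 0.0111; 0.0111 0.1515]

x_post = [-3.1965, 3.3381]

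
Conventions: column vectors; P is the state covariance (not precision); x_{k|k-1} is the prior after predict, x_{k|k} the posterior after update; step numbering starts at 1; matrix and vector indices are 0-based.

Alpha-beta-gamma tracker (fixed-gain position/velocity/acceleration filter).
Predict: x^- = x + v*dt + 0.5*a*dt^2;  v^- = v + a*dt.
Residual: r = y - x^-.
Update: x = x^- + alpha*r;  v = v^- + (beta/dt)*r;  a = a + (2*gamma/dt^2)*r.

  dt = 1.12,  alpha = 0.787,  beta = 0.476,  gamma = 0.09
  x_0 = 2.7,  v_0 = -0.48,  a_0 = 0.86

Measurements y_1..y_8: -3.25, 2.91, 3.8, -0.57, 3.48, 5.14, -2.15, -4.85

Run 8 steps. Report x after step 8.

step 1: x_pred=2.7018  r=-5.9518  x^+=-1.9823  v^+=-2.0463  a^+=0.0059
step 2: x_pred=-4.2704  r=7.1804  x^+=1.3806  v^+=1.0120  a^+=1.0363
step 3: x_pred=3.1640  r=0.6360  x^+=3.6645  v^+=2.4430  a^+=1.1276
step 4: x_pred=7.1079  r=-7.6779  x^+=1.0654  v^+=0.4427  a^+=0.0258
step 5: x_pred=1.5775  r=1.9025  x^+=3.0748  v^+=1.2803  a^+=0.2988
step 6: x_pred=4.6961  r=0.4439  x^+=5.0454  v^+=1.8036  a^+=0.3625
step 7: x_pred=7.2929  r=-9.4429  x^+=-0.1387  v^+=-1.8036  a^+=-0.9925
step 8: x_pred=-2.7811  r=-2.0689  x^+=-4.4093  v^+=-3.7944  a^+=-1.2893

x_post = -4.4093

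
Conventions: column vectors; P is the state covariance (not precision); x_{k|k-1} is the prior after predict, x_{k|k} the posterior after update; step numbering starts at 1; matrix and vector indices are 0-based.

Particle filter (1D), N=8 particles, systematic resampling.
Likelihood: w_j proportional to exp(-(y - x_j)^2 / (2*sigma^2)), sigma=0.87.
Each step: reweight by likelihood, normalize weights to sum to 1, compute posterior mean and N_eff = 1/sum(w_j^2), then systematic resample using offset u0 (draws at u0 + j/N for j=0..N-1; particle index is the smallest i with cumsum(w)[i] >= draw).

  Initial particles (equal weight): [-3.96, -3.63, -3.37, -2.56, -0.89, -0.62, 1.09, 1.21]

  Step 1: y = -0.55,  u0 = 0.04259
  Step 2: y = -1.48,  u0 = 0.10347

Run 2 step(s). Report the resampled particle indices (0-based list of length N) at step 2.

step 1: w=[0.0002, 0.0008, 0.0023, 0.0302, 0.4031, 0.4336, 0.0736, 0.0562]  mean=-0.5680  Neff=2.7777  idx=[4, 4, 4, 4, 5, 5, 5, 6]
step 2: w=[0.1579, 0.1579, 0.1579, 0.1579, 0.1219, 0.1219, 0.1219, 0.0025]  mean=-0.7862  Neff=6.9271  idx=[0, 1, 2, 3, 3, 4, 5, 6]

resampled_idx = [0, 1, 2, 3, 3, 4, 5, 6]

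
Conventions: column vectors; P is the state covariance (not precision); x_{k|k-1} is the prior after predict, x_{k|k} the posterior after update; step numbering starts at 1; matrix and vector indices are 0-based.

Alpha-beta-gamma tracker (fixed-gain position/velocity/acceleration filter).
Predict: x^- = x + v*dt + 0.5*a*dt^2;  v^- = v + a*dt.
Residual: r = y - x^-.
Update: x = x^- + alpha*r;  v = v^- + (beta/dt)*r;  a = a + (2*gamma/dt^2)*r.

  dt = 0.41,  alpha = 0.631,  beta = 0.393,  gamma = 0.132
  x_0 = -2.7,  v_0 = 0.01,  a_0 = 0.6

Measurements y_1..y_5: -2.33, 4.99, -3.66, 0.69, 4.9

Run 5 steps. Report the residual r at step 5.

step 1: x_pred=-2.6455  r=0.3155  x^+=-2.4464  v^+=0.5584  a^+=1.0954
step 2: x_pred=-2.1254  r=7.1154  x^+=2.3644  v^+=7.8279  a^+=12.2701
step 3: x_pred=6.6052  r=-10.2652  x^+=0.1278  v^+=3.0191  a^+=-3.8512
step 4: x_pred=1.0420  r=-0.3520  x^+=0.8199  v^+=1.1027  a^+=-4.4040
step 5: x_pred=0.9018  r=3.9982  x^+=3.4247  v^+=3.1295  a^+=1.8751

resid = 3.9982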